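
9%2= 1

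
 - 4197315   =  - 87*48245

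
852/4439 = 852/4439= 0.19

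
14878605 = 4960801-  - 9917804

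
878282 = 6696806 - 5818524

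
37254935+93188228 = 130443163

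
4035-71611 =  - 67576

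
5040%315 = 0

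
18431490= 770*23937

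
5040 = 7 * 720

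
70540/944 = 74 + 171/236=74.72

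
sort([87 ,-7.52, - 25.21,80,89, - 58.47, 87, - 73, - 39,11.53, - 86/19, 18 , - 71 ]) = [ - 73, - 71, - 58.47, - 39, - 25.21 , - 7.52, - 86/19,  11.53,18, 80 , 87 , 87 , 89]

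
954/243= 3 + 25/27 = 3.93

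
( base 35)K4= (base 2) 1011000000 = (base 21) 1cb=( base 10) 704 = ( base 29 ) o8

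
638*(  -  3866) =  - 2466508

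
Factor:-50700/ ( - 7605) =2^2*3^(-1)*5^1 = 20/3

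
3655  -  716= 2939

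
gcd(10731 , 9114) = 147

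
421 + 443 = 864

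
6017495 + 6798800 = 12816295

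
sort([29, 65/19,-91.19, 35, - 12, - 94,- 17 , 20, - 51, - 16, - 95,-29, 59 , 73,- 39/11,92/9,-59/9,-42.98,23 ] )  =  [ - 95, -94, - 91.19,-51,-42.98, - 29, - 17, - 16,-12, - 59/9,-39/11,  65/19, 92/9,20, 23,  29, 35,59, 73]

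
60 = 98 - 38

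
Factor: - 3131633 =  - 593^1* 5281^1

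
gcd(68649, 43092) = 21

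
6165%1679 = 1128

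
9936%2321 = 652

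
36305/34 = 36305/34 = 1067.79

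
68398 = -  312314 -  - 380712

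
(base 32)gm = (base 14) 2a2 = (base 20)16E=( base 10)534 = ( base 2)1000010110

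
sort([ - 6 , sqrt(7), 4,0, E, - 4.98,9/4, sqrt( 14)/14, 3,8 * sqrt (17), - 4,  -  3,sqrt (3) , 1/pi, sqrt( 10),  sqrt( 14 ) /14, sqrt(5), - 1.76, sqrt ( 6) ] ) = [ - 6,- 4.98, - 4 , - 3, - 1.76, 0,sqrt(14)/14,  sqrt(14)/14,  1/pi,  sqrt(3),sqrt(5), 9/4, sqrt( 6 ) , sqrt(7 ),E,3,sqrt(10 ), 4 , 8 * sqrt( 17)]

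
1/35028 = 1/35028 = 0.00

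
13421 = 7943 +5478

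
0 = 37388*0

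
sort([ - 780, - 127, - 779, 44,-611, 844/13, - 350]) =[ - 780, - 779, - 611, - 350,-127, 44,844/13 ]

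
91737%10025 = 1512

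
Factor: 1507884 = 2^2*3^1*7^1*29^1*619^1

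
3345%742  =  377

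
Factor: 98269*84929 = 13^1 * 47^1*139^1*98269^1= 8345887901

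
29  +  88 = 117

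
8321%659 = 413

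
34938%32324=2614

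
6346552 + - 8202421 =-1855869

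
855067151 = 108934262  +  746132889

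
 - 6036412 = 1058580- 7094992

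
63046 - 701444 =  - 638398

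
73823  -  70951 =2872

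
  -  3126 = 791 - 3917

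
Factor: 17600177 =7^1*197^1*12763^1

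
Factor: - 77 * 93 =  - 3^1*7^1*11^1*31^1 = - 7161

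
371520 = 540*688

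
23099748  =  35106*658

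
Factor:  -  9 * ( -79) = 3^2 * 79^1 = 711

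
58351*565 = 32968315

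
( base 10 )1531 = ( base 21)39J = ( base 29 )1NN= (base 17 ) 551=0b10111111011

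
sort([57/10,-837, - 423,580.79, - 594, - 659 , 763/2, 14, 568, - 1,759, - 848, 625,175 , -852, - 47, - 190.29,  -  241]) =[ - 852, - 848, - 837, - 659, - 594,- 423, - 241, - 190.29, - 47, - 1 , 57/10,14, 175,  763/2, 568,580.79,625,759]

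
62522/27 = 2315 + 17/27 = 2315.63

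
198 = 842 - 644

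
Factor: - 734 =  - 2^1*367^1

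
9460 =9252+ 208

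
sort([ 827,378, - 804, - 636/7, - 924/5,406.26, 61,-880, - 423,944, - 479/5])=[ - 880,-804, - 423, - 924/5,  -  479/5,- 636/7, 61,378,406.26, 827,944 ] 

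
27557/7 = 3936 + 5/7= 3936.71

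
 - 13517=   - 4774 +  - 8743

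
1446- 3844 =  - 2398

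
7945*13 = 103285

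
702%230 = 12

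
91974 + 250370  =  342344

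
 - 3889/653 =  - 6+29/653  =  - 5.96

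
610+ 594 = 1204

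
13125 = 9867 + 3258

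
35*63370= 2217950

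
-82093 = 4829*(- 17 ) 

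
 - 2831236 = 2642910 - 5474146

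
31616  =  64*494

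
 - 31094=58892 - 89986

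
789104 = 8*98638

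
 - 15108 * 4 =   -  60432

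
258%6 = 0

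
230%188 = 42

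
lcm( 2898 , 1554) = 107226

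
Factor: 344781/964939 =3^2 * 29^1*1321^1*964939^( - 1)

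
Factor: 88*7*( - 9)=  -  5544= - 2^3  *3^2* 7^1*11^1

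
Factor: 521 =521^1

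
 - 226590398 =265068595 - 491658993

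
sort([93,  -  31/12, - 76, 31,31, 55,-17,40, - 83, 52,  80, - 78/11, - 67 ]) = [ - 83, - 76, - 67 ,-17, -78/11,  -  31/12,31,31,40, 52 , 55, 80,93] 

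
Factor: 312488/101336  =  11^1*67^1*239^( - 1 )  =  737/239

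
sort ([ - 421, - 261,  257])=[ - 421,-261,257 ] 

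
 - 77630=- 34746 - 42884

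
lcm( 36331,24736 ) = 1162592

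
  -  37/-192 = 37/192 = 0.19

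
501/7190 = 501/7190 = 0.07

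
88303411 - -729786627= 818090038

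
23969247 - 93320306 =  - 69351059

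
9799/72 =9799/72 = 136.10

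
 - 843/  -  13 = 843/13 =64.85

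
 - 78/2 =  - 39 = - 39.00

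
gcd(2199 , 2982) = 3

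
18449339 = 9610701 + 8838638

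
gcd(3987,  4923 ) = 9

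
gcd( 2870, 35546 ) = 14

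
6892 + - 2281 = 4611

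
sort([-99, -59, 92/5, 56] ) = [ - 99, - 59,92/5, 56 ]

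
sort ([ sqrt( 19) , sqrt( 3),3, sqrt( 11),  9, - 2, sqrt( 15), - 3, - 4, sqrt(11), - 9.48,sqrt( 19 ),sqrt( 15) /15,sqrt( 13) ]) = [ - 9.48, - 4, -3 , - 2,sqrt(15)/15,sqrt(3) , 3,  sqrt( 11),sqrt(11 ), sqrt ( 13),sqrt ( 15) , sqrt(19 ), sqrt( 19),9] 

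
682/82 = 8 + 13/41= 8.32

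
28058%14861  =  13197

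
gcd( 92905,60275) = 5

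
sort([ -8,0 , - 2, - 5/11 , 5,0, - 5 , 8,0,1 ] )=[  -  8, - 5, - 2, - 5/11, 0 , 0, 0, 1,5, 8] 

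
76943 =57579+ 19364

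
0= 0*5641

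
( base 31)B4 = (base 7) 1002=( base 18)113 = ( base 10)345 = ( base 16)159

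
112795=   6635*17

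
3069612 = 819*3748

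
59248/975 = 60 + 748/975 = 60.77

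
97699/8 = 12212 +3/8 = 12212.38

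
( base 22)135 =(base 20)17F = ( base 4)20223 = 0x22b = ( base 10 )555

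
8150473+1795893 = 9946366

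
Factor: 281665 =5^1*56333^1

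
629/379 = 629/379  =  1.66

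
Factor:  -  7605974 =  - 2^1*31^1 *67^1*1831^1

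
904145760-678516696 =225629064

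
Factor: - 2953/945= - 3^( - 3)*5^( -1 )*7^( - 1 )*2953^1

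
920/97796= 10/1063 = 0.01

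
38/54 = 19/27 = 0.70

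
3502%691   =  47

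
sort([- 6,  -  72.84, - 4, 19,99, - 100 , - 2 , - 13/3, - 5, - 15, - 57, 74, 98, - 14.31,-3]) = [ - 100, - 72.84,  -  57, - 15 , - 14.31, - 6, - 5, - 13/3, - 4, - 3, - 2,19, 74, 98, 99 ]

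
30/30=1 = 1.00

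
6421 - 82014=  -  75593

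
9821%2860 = 1241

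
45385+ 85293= 130678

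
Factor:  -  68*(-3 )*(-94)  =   - 2^3*3^1*17^1*47^1 = - 19176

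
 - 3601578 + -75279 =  - 3676857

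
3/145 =3/145 = 0.02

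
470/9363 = 470/9363 = 0.05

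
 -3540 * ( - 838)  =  2966520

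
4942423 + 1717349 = 6659772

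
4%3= 1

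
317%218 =99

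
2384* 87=207408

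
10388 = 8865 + 1523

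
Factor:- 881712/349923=  -  293904/116641= - 2^4*3^2* 7^( - 1 )* 13^1*19^ ( - 1 )*  157^1*877^( - 1) 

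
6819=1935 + 4884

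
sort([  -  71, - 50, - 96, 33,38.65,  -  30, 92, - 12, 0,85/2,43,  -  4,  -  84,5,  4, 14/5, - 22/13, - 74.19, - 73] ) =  [ - 96,  -  84, - 74.19, - 73,  -  71,  -  50,-30,-12,  -  4, - 22/13, 0,14/5, 4,5, 33, 38.65,85/2, 43,92]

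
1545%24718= 1545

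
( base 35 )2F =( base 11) 78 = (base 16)55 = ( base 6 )221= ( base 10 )85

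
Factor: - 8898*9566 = - 2^2*3^1*1483^1*4783^1 = -85118268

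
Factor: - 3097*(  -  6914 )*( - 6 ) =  - 128475948 = -  2^2*3^1*19^1*163^1*3457^1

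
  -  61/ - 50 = 1 + 11/50= 1.22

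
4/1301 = 4/1301 = 0.00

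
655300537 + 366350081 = 1021650618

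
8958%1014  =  846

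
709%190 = 139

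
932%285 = 77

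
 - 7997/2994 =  - 7997/2994 = - 2.67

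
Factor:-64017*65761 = -3^3*2371^1*65761^1 = - 4209821937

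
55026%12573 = 4734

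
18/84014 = 9/42007 = 0.00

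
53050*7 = 371350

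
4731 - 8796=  - 4065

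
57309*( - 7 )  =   - 401163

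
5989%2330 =1329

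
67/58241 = 67/58241  =  0.00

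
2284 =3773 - 1489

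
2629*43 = 113047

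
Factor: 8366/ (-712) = -2^( - 2)*47^1 = - 47/4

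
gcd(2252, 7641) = 1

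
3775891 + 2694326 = 6470217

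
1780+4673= 6453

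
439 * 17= 7463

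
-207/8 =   -  26  +  1/8=- 25.88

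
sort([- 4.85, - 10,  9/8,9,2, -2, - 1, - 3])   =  [ - 10  , - 4.85,  -  3, - 2, - 1,9/8, 2, 9]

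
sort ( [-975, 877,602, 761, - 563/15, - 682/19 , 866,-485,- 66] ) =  [ - 975, - 485, - 66, - 563/15 , - 682/19, 602,761, 866,877]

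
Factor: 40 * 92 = 2^5 * 5^1*23^1 =3680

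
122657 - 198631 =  - 75974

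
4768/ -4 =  - 1192/1 = -1192.00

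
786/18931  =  786/18931  =  0.04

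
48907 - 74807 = -25900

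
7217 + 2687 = 9904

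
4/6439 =4/6439 =0.00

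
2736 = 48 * 57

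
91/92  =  91/92 = 0.99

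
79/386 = 79/386 = 0.20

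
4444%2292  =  2152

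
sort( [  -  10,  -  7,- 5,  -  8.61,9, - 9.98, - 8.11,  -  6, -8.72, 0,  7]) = [ - 10 , - 9.98, - 8.72, - 8.61, - 8.11,-7, - 6, - 5, 0,7, 9 ]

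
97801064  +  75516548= 173317612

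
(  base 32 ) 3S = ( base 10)124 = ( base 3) 11121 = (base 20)64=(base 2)1111100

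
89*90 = 8010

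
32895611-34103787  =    -  1208176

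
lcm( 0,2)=0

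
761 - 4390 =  - 3629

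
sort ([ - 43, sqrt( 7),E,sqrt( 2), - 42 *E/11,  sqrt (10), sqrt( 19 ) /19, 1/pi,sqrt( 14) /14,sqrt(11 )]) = [ - 43, - 42*E/11, sqrt(19)/19,sqrt( 14) /14, 1/pi, sqrt(2),sqrt( 7),  E,sqrt(10), sqrt( 11)]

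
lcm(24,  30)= 120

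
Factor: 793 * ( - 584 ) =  - 463112 = - 2^3*13^1*61^1*73^1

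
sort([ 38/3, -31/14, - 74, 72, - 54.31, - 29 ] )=[ - 74, - 54.31, - 29, - 31/14,38/3,72 ] 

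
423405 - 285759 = 137646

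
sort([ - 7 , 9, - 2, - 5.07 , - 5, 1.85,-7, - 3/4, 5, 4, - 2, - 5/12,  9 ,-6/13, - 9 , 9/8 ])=[ - 9,-7, - 7, - 5.07 , - 5, - 2 , - 2, - 3/4, - 6/13,  -  5/12,  9/8,  1.85, 4 , 5, 9, 9]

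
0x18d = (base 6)1501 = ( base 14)205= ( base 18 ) 141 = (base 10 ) 397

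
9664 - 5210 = 4454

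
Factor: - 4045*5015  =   - 20285675 = - 5^2*17^1*59^1*809^1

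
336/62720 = 3/560  =  0.01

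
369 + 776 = 1145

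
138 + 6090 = 6228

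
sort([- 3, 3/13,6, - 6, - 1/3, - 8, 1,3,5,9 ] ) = [ - 8, -6 , - 3, - 1/3, 3/13, 1, 3,5, 6 , 9]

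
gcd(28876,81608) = 4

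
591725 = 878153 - 286428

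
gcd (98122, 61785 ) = 1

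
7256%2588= 2080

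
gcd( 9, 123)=3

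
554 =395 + 159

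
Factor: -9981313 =  -  2447^1*4079^1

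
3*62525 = 187575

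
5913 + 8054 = 13967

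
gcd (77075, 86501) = 1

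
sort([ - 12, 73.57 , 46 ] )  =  [ - 12,46, 73.57 ] 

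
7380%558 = 126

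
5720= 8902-3182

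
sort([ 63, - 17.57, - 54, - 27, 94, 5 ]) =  [-54,  -  27,-17.57, 5, 63,94] 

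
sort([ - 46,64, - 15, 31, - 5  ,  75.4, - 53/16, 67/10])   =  [ - 46 , - 15, - 5  ,- 53/16,67/10, 31, 64, 75.4]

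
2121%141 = 6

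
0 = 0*2928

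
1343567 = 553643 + 789924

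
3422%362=164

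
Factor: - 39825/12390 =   -  2^( -1 ) * 3^2*5^1 *7^( - 1) = - 45/14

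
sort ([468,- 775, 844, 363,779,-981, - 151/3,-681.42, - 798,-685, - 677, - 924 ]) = [ - 981, - 924  , - 798,-775, - 685, - 681.42,  -  677, - 151/3, 363,468, 779, 844] 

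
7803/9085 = 7803/9085= 0.86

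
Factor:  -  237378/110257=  -2^1*3^1*7^(- 1)*19^( - 1 )*829^(-1) *39563^1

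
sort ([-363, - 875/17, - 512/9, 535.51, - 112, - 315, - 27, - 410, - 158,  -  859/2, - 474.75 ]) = [ - 474.75 , - 859/2, - 410, - 363, -315, - 158, - 112, - 512/9, - 875/17, - 27,535.51 ] 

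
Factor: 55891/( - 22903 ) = -11^1*37^(-1 ) *619^(  -  1 ) * 5081^1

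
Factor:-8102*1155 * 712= - 6662760720 = - 2^4 * 3^1*5^1*7^1*11^1*89^1*4051^1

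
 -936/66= - 156/11 = - 14.18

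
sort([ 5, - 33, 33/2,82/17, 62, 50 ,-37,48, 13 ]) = [ - 37, - 33  ,  82/17, 5, 13,  33/2, 48, 50,62] 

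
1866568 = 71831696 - 69965128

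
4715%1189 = 1148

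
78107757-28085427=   50022330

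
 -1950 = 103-2053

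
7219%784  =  163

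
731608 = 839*872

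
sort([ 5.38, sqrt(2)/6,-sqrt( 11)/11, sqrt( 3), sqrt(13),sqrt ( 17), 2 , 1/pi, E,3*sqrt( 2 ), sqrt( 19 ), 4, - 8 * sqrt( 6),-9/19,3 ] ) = [ - 8*sqrt( 6 ) ,- 9/19,-sqrt( 11 ) /11, sqrt( 2) /6,1/pi, sqrt(3),2, E, 3, sqrt( 13), 4, sqrt(17 ) , 3*sqrt( 2), sqrt( 19 ), 5.38 ]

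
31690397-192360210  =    -  160669813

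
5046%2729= 2317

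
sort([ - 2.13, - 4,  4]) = [ - 4 , -2.13, 4 ]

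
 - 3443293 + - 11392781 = -14836074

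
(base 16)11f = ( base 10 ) 287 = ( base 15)142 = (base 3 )101122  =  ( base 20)e7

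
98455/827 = 119 + 42/827=119.05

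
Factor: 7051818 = 2^1 * 3^1*31^2*1223^1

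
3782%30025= 3782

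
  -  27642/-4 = 6910 + 1/2 = 6910.50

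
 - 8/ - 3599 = 8/3599 = 0.00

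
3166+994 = 4160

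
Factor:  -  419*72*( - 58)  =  2^4*3^2 *29^1 * 419^1  =  1749744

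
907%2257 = 907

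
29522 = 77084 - 47562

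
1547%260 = 247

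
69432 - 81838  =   - 12406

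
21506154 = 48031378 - 26525224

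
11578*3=34734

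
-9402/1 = -9402=-9402.00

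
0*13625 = 0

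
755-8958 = -8203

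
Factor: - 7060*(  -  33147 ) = 2^2*3^2 * 5^1 * 29^1*127^1 * 353^1 = 234017820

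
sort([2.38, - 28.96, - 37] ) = [ - 37,- 28.96,2.38]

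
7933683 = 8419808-486125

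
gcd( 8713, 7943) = 1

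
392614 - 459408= -66794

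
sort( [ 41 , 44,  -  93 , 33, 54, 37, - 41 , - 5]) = [ - 93, - 41, -5, 33, 37, 41,44,54]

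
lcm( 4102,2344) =16408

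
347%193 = 154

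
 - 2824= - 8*353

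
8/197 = 8/197 = 0.04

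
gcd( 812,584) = 4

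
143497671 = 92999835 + 50497836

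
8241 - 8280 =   -  39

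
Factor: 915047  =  7^1* 37^1*  3533^1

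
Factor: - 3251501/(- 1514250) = 2^(  -  1)*3^(  -  2)*5^(-3 )*11^1*673^(  -  1)* 295591^1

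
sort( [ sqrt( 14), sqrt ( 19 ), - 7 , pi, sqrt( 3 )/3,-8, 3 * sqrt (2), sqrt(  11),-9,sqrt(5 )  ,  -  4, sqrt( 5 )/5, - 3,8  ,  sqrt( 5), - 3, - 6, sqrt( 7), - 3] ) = [ - 9, - 8, - 7, - 6,-4, - 3,  -  3, - 3, sqrt( 5 ) /5 , sqrt( 3) /3, sqrt(5), sqrt( 5), sqrt(7 ), pi, sqrt(11),  sqrt( 14), 3 * sqrt(2 ),  sqrt( 19 ) , 8]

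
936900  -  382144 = 554756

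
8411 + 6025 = 14436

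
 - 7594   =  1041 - 8635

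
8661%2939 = 2783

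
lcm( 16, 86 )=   688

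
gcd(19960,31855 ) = 5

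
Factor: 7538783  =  7^1*73^1*14753^1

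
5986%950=286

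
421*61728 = 25987488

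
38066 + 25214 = 63280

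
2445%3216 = 2445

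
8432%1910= 792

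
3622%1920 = 1702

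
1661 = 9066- 7405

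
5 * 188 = 940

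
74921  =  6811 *11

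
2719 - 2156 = 563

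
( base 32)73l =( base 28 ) 985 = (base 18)148d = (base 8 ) 16165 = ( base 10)7285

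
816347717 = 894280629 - 77932912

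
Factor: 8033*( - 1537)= - 12346721 =- 29^2*53^1*277^1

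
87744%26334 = 8742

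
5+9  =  14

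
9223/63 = 9223/63 = 146.40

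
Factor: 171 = 3^2*19^1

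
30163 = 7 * 4309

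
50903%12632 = 375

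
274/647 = 274/647 = 0.42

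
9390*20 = 187800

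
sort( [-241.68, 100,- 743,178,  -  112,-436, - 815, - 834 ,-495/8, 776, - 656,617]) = [ - 834, - 815,  -  743,-656,-436,  -  241.68,-112, - 495/8,100, 178,617,776]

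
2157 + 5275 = 7432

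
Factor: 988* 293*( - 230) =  - 2^3*5^1*  13^1*19^1*23^1 * 293^1 =-  66581320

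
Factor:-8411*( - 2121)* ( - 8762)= - 2^1*3^1*7^1*13^2*101^1*337^1*647^1 =-  156311723022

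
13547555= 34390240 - 20842685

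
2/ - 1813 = -1 + 1811/1813 = - 0.00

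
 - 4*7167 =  - 28668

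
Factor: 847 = 7^1*11^2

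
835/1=835 = 835.00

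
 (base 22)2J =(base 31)21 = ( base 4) 333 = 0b111111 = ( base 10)63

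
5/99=5/99  =  0.05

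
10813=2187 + 8626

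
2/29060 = 1/14530 = 0.00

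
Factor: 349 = 349^1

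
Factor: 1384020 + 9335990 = 2^1*5^1*7^1*37^1*4139^1 = 10720010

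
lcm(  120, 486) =9720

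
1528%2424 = 1528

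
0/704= 0 = 0.00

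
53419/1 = 53419= 53419.00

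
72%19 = 15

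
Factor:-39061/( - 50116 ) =2^( - 2)*17^ ( - 1)  *  53^1 =53/68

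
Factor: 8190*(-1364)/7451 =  - 11171160/7451 = - 2^3*3^2*5^1*7^1*11^1*13^1*31^1 * 7451^( - 1)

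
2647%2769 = 2647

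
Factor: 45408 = 2^5 * 3^1 * 11^1*43^1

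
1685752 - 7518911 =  - 5833159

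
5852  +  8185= 14037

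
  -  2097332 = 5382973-7480305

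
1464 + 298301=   299765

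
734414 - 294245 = 440169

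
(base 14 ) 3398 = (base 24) fd2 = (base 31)99q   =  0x22FA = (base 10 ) 8954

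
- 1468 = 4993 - 6461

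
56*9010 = 504560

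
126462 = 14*9033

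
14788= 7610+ 7178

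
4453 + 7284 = 11737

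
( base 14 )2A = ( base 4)212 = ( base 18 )22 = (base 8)46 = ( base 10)38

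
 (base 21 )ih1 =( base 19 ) 13ic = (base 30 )96G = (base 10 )8296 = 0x2068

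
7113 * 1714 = 12191682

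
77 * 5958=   458766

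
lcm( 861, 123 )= 861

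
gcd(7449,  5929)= 1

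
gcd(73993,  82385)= 1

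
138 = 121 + 17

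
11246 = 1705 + 9541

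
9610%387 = 322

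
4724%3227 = 1497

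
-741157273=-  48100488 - 693056785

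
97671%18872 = 3311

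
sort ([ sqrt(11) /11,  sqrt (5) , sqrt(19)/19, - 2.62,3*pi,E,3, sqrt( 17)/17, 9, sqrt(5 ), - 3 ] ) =[  -  3,  -  2.62 , sqrt(19)/19 , sqrt (17 )/17 , sqrt(11)/11, sqrt( 5 ),sqrt( 5 ), E, 3, 9, 3*pi]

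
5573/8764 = 5573/8764 = 0.64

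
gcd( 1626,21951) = 813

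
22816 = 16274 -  - 6542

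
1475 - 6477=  - 5002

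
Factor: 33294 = 2^1*3^1 * 31^1*179^1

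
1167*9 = 10503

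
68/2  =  34= 34.00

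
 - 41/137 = -1 + 96/137=- 0.30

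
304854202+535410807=840265009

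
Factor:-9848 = - 2^3*1231^1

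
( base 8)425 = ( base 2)100010101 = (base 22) cd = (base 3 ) 101021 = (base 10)277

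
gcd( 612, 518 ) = 2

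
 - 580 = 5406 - 5986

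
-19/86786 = -1 + 86767/86786 = -  0.00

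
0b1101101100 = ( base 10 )876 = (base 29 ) 116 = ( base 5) 12001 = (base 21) 1kf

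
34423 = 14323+20100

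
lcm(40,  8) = 40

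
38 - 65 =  - 27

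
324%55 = 49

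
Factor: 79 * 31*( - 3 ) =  -7347  =  -  3^1*31^1*79^1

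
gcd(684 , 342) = 342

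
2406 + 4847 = 7253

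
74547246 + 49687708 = 124234954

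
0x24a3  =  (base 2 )10010010100011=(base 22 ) j87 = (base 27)cna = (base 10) 9379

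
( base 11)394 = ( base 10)466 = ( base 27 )H7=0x1d2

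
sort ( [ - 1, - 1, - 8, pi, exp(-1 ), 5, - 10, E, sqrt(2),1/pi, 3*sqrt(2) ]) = [ - 10, - 8, - 1,  -  1 , 1/pi,exp( - 1 ),sqrt(2 ),E, pi, 3*sqrt( 2 ), 5 ]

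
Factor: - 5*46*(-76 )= 2^3 * 5^1*19^1 * 23^1 = 17480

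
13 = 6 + 7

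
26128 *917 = 23959376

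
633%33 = 6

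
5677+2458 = 8135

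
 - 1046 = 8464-9510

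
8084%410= 294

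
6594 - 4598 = 1996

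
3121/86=36 + 25/86 = 36.29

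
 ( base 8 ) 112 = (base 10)74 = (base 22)38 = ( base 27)2K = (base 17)46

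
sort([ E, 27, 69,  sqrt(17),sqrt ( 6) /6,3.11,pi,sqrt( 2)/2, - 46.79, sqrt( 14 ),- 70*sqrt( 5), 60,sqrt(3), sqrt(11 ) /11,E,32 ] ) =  [  -  70*sqrt(5), - 46.79,sqrt (11)/11,sqrt( 6 )/6,sqrt ( 2)/2,sqrt( 3 ) , E, E, 3.11,pi,sqrt(14), sqrt( 17) , 27, 32,60,69 ]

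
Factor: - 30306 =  - 2^1* 3^1*5051^1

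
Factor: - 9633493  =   - 71^1*241^1*563^1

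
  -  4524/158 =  - 2262/79 = - 28.63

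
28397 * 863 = 24506611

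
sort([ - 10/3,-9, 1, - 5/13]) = [ - 9 , - 10/3, - 5/13,1]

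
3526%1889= 1637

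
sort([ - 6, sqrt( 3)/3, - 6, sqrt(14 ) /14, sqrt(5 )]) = [ - 6, - 6, sqrt ( 14 )/14, sqrt(3)/3, sqrt(5 )]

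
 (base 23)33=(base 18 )40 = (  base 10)72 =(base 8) 110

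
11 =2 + 9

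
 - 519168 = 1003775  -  1522943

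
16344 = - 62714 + 79058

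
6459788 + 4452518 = 10912306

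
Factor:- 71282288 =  -2^4 * 7^1* 11^1*57859^1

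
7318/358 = 20 +79/179 = 20.44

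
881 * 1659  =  1461579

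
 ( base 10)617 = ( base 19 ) 1D9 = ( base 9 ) 755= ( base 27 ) mn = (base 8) 1151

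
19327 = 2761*7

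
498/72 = 6 + 11/12 = 6.92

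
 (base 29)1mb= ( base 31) 1H2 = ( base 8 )2722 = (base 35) 17K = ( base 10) 1490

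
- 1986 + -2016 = -4002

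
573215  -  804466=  - 231251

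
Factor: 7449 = 3^1  *  13^1*191^1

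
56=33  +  23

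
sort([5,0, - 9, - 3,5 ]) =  [ - 9 , - 3,  0, 5, 5]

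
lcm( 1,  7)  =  7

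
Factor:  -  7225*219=-3^1*5^2*17^2*73^1 = - 1582275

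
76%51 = 25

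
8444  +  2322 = 10766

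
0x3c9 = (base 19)2d0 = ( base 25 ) 1DJ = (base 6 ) 4253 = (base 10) 969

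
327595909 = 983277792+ - 655681883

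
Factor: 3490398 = 2^1*3^3*109^1*593^1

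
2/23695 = 2/23695 = 0.00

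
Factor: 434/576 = 217/288  =  2^( - 5)*3^( - 2 ) * 7^1*31^1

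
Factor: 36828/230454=66/413 = 2^1*3^1*7^(-1) * 11^1*59^( - 1)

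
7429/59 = 125 + 54/59= 125.92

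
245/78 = 3 + 11/78 = 3.14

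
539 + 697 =1236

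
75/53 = 75/53 =1.42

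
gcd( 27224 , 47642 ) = 6806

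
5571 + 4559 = 10130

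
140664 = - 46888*(- 3)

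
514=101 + 413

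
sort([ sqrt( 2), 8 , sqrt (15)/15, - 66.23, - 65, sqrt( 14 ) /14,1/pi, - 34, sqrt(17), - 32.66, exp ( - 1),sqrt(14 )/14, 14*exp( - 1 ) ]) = [-66.23, - 65, - 34, - 32.66 , sqrt (15 )/15,sqrt (14 ) /14 , sqrt( 14)/14, 1/pi , exp( - 1 ), sqrt(2), sqrt (17 ), 14*exp( - 1) , 8]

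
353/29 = 12 + 5/29 = 12.17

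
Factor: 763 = 7^1*109^1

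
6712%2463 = 1786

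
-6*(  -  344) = 2064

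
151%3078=151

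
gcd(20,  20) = 20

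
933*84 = 78372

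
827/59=14 + 1/59= 14.02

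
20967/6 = 6989/2 = 3494.50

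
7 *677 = 4739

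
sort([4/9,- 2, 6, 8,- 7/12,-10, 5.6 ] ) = [-10,-2, - 7/12, 4/9, 5.6, 6, 8] 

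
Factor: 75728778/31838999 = 2^1* 3^1* 17^1*401^(- 1 )*  79399^( - 1)*742439^1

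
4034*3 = 12102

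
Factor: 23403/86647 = 3^1*11^( - 1)*29^1  *269^1 * 7877^( - 1)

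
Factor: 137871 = 3^2* 15319^1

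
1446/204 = 241/34 =7.09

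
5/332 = 5/332 = 0.02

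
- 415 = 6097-6512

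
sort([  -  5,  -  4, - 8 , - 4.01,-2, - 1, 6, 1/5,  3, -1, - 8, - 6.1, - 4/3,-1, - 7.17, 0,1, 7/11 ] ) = [ - 8, - 8, - 7.17, - 6.1 , - 5, - 4.01,-4, - 2, - 4/3,  -  1, - 1, - 1, 0,  1/5,  7/11, 1, 3, 6 ] 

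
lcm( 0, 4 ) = 0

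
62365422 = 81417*766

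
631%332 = 299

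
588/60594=98/10099 = 0.01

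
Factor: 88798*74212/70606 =3294938588/35303  =  2^2*29^1*43^ ( - 1 )*821^(-1)*1531^1*18553^1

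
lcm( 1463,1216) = 93632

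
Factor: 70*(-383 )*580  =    -  2^3*5^2*7^1*29^1*383^1 = - 15549800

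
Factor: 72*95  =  2^3*3^2 * 5^1 *19^1 = 6840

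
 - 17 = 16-33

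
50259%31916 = 18343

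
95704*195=18662280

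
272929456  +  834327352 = 1107256808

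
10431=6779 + 3652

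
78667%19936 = 18859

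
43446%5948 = 1810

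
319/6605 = 319/6605  =  0.05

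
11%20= 11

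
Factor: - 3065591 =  - 3065591^1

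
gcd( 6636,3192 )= 84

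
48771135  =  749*65115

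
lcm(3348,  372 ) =3348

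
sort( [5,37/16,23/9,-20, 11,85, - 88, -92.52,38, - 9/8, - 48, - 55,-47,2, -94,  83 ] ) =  [ - 94, - 92.52,-88, - 55, - 48,-47,-20, - 9/8, 2, 37/16,23/9, 5,  11,  38,83,85] 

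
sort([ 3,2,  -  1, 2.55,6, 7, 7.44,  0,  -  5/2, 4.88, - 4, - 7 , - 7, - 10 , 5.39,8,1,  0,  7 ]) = [- 10, - 7, - 7, - 4,  -  5/2,-1, 0,  0,1 , 2, 2.55,  3,4.88,5.39,6, 7,7,  7.44,  8] 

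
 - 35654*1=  - 35654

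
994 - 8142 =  - 7148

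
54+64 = 118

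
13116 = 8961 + 4155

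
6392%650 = 542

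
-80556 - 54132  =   - 134688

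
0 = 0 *3012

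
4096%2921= 1175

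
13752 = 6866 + 6886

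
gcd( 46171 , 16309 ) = 1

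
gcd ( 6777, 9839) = 1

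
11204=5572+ 5632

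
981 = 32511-31530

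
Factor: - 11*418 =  - 2^1*11^2 * 19^1 = - 4598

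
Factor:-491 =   -  491^1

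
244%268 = 244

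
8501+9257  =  17758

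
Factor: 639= 3^2*71^1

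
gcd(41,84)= 1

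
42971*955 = 41037305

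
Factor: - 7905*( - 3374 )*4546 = 121248502620 = 2^2*3^1*5^1*7^1*17^1*31^1*241^1*2273^1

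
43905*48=2107440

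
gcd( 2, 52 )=2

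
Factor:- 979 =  - 11^1 * 89^1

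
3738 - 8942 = -5204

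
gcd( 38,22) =2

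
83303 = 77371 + 5932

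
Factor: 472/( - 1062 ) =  -4/9 = - 2^2*3^ ( - 2 )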